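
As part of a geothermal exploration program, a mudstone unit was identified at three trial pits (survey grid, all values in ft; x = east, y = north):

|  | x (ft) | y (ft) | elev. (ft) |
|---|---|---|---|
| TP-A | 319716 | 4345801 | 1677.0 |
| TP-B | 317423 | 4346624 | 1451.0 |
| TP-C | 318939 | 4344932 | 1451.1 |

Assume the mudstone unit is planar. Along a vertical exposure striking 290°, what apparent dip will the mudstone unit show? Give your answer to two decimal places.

Two edge vectors: TP-A→TP-B = (-2293, 823, -226), TP-A→TP-C = (-777, -869, -225.9).
Normal n = (TP-A→TP-B) × (TP-A→TP-C) = (-382309.7, -342386.7, 2632088).
So ∂z/∂x = −n_x/n_z = 0.14525 and ∂z/∂y = −n_y/n_z = 0.13008.
Unit vector along 290° is (sin 290°, cos 290°) = (-0.9397, 0.3420).
Slope in that direction = a·(-0.9397) + b·(0.3420) = −0.09200.
Apparent dip = arctan|0.09200| = 5.26° (true dip is 11.0°, so apparent ≤ true as expected).

5.26°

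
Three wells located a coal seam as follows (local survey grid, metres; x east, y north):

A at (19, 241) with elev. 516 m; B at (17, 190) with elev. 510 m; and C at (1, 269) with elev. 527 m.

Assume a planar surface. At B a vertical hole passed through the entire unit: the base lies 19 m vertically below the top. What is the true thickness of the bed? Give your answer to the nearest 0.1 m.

Two edge vectors: A→B = (-2, -51, -6), A→C = (-18, 28, 11).
Normal n = (A→B) × (A→C) = (-393, 130, -974).
So ∂z/∂x = −n_x/n_z = −0.40349 and ∂z/∂y = −n_y/n_z = 0.13347.
|∇z| = √(a²+b²) = 0.42499, so dip δ = arctan(0.42499) = 23.03°.
True thickness = vertical thickness × cos δ = 19 × cos 23.03° = 17.5 m.

17.5 m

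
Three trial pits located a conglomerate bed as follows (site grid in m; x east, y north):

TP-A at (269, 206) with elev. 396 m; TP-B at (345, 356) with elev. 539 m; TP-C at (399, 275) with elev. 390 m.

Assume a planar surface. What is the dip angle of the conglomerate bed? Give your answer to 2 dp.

56.91°

Let the plane be z = a·x + b·y + c.
TP-B−TP-A: 76a + 150b = 143;  TP-C−TP-A: 130a + 69b = −6.
Solving gives a = −0.75526, b = 1.33600.
Gradient magnitude |∇z| = √(a² + b²) = √(0.57042 + 1.78489) = 1.53470.
True dip = arctan(1.53470) = 56.91°, dipping toward SSE (azimuth ≈ 151°).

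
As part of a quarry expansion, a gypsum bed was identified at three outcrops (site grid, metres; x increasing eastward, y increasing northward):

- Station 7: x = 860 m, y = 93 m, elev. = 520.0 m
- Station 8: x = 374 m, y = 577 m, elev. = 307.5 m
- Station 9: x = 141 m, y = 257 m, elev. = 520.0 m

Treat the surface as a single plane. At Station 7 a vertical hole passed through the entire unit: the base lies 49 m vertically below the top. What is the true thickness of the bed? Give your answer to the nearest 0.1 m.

Let the plane be z = a·x + b·y + c.
Station 8−Station 7: −486a + 484b = −212.5;  Station 9−Station 7: −719a + 164b = 0.
Solving gives a = −0.12990, b = −0.56948.
|∇z| = √(a²+b²) = 0.58411, so dip δ = arctan(0.58411) = 30.29°.
True thickness = vertical thickness × cos δ = 49 × cos 30.29° = 42.3 m.

42.3 m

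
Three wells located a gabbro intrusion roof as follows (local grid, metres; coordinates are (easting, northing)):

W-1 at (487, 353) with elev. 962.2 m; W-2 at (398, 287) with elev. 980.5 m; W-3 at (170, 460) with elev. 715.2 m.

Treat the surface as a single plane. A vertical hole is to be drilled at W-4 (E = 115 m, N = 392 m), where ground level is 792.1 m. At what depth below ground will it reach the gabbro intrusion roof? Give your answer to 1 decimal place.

Let the plane be z = a·E + b·N + c.
W-2−W-1: −89a − 66b = 18.3;  W-3−W-1: −317a + 107b = −247.
Solving gives a = 0.47114, b = −0.91260.
Then c = 962.2 − a·487 − b·353 = 1054.90.
At (115, 392): z_contact = 54.18 − 357.74 + 1054.90 = 751.34 m.
Depth below ground = 792.1 − 751.34 = 40.8 m.

40.8 m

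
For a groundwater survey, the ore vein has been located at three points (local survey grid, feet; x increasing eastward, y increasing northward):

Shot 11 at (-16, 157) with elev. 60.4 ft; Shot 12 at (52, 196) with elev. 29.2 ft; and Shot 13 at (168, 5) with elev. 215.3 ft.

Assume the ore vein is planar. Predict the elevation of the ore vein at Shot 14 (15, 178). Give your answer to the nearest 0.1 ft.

43.2 ft

Two edge vectors: Shot 11→Shot 12 = (68, 39, -31.2), Shot 11→Shot 13 = (184, -152, 154.9).
Normal n = (Shot 11→Shot 12) × (Shot 11→Shot 13) = (1298.7, -16274, -17512).
So ∂z/∂x = −n_x/n_z = 0.07416 and ∂z/∂y = −n_y/n_z = −0.92931.
Intercept c from Shot 11: 60.4 + 1.19 + 145.90 = 207.49.
At (15, 178): z = 1.1 − 165.4 + 207.49 = 43.2 ft.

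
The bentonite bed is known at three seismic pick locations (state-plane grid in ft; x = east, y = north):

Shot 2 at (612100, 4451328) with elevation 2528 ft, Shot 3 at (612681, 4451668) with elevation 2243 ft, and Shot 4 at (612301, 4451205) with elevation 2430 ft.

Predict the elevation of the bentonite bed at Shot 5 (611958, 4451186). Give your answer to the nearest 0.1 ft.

Two edge vectors: Shot 2→Shot 3 = (581, 340, -285), Shot 2→Shot 4 = (201, -123, -98).
Normal n = (Shot 2→Shot 3) × (Shot 2→Shot 4) = (-68375, -347, -139803).
So ∂z/∂x = −n_x/n_z = −0.489081064 and ∂z/∂y = −n_y/n_z = −0.002482064.
Intercept c from Shot 2: 2528 + 299366.52 + 11048.48 = 312943.00.
At (611958, 4451186): z = −299297.1 − 11048.1 + 312943.00 = 2597.8 ft.

2597.8 ft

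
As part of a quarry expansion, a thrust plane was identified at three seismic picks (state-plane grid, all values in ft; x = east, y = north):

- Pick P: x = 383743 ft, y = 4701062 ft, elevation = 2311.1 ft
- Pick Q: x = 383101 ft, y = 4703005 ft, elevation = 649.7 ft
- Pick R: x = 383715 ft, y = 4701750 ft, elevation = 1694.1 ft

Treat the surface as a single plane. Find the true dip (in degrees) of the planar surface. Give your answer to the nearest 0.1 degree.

Let the plane be z = a·x + b·y + c.
Pick Q−Pick P: −642a + 1943b = −1661.4;  Pick R−Pick P: −28a + 688b = −617.
Solving gives a = −0.14405, b = −0.90266.
Gradient magnitude |∇z| = √(a² + b²) = √(0.02075 + 0.81480) = 0.91409.
True dip = arctan(0.91409) = 42.4°, dipping toward N (azimuth ≈ 009°).

42.4°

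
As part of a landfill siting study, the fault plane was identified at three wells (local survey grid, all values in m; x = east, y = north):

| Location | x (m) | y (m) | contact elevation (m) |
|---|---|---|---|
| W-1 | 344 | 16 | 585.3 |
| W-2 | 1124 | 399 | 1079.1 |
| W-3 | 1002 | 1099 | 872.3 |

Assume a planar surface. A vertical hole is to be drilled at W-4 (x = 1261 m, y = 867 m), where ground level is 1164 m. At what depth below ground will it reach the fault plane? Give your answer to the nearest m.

Let the plane be z = a·x + b·y + c.
W-2−W-1: 780a + 383b = 493.8;  W-3−W-1: 658a + 1083b = 287.
Solving gives a = 0.71680, b = −0.17050.
Then c = 585.3 − a·344 − b·16 = 341.45.
At (1261, 867): z_contact = 903.9 − 147.8 + 341.45 = 1097.5 m.
Depth below ground = 1164 − 1097.5 = 66 m.

66 m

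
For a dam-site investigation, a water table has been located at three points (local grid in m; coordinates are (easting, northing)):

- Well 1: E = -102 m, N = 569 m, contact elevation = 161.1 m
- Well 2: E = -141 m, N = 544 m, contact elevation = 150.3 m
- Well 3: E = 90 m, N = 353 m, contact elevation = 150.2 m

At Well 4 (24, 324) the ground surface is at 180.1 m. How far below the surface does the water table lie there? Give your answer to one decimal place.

Two edge vectors: Well 1→Well 2 = (-39, -25, -10.8), Well 1→Well 3 = (192, -216, -10.9).
Normal n = (Well 1→Well 2) × (Well 1→Well 3) = (-2060.3, -2498.7, 13224).
So ∂z/∂E = −n_x/n_z = 0.15580 and ∂z/∂N = −n_y/n_z = 0.18895.
Intercept c from Well 1: 161.1 + 15.89 − 107.51 = 69.48.
At (24, 324): z_contact = 3.74 + 61.22 + 69.48 = 134.44 m.
Depth below ground = 180.1 − 134.44 = 45.7 m.

45.7 m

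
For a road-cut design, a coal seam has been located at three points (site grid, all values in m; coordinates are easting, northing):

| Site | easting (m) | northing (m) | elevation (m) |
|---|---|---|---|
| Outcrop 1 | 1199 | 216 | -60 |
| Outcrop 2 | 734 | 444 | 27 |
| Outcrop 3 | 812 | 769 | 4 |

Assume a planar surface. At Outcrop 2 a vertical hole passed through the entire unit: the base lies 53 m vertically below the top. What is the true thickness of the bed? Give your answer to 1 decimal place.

52.0 m

Two edge vectors: Outcrop 1→Outcrop 2 = (-465, 228, 87), Outcrop 1→Outcrop 3 = (-387, 553, 64).
Normal n = (Outcrop 1→Outcrop 2) × (Outcrop 1→Outcrop 3) = (-33519, -3909, -168909).
So ∂z/∂easting = −n_x/n_z = −0.19844 and ∂z/∂northing = −n_y/n_z = −0.02314.
|∇z| = √(a²+b²) = 0.19979, so dip δ = arctan(0.19979) = 11.30°.
True thickness = vertical thickness × cos δ = 53 × cos 11.30° = 52.0 m.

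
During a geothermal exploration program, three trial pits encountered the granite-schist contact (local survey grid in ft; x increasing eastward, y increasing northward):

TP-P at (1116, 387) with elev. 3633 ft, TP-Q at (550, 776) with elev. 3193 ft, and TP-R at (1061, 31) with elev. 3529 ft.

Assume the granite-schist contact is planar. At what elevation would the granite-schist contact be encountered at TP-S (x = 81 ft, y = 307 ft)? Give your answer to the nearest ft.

2705 ft

Two edge vectors: TP-P→TP-Q = (-566, 389, -440), TP-P→TP-R = (-55, -356, -104).
Normal n = (TP-P→TP-Q) × (TP-P→TP-R) = (-197096, -34664, 222891).
So ∂z/∂x = −n_x/n_z = 0.88427 and ∂z/∂y = −n_y/n_z = 0.15552.
Intercept c from TP-P: 3633 − 986.85 − 60.19 = 2585.97.
At (81, 307): z = 71.6 + 47.7 + 2585.97 = 2705.3 ft.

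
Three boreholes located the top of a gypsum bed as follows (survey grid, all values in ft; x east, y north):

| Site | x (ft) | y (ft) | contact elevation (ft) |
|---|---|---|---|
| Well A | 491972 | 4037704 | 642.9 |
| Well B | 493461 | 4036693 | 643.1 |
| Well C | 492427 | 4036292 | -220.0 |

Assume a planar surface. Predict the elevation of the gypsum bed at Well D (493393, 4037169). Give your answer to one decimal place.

979.4 ft

Let the plane be z = a·x + b·y + c.
Well B−Well A: 1489a − 1011b = 0.2;  Well C−Well A: 455a − 1412b = −862.9.
Solving gives a = 0.531320523, b = 0.782330622.
Then c = 642.9 − a·491972 − b·4037704 = −3419571.40.
At (493393, 4037169): z = 262149.8 + 3158400.9 − 3419571.40 = 979.4 ft.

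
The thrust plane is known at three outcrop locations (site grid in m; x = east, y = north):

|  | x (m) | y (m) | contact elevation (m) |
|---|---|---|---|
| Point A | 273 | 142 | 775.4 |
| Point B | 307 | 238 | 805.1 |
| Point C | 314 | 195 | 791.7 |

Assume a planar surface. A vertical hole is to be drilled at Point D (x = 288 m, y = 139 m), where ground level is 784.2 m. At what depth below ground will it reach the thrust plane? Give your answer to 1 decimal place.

Let the plane be z = a·x + b·y + c.
Point B−Point A: 34a + 96b = 29.7;  Point C−Point A: 41a + 53b = 16.3.
Solving gives a = −0.00436, b = 0.31092.
Then c = 775.4 − a·273 − b·142 = 732.44.
At (288, 139): z_contact = −1.26 + 43.22 + 732.44 = 774.40 m.
Depth below ground = 784.2 − 774.40 = 9.8 m.

9.8 m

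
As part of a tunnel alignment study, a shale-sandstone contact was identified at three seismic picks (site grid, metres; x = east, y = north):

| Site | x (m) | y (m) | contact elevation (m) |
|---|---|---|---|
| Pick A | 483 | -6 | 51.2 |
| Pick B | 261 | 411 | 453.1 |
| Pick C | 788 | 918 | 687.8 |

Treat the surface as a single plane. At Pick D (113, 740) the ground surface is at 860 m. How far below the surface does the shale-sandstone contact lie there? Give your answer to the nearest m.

Let the plane be z = a·x + b·y + c.
Pick B−Pick A: −222a + 417b = 401.9;  Pick C−Pick A: 305a + 924b = 636.6.
Solving gives a = −0.31866, b = 0.79414.
Then c = 51.2 − a·483 − b·-6 = 209.88.
At (113, 740): z_contact = −36.0 + 587.7 + 209.88 = 761.5 m.
Depth below ground = 860 − 761.5 = 98 m.

98 m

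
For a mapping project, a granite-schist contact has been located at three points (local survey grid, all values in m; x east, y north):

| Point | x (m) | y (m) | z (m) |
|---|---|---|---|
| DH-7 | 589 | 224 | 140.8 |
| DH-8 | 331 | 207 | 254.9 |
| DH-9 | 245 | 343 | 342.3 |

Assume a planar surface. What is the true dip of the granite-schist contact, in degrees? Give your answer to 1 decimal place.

Two edge vectors: DH-7→DH-8 = (-258, -17, 114.1), DH-7→DH-9 = (-344, 119, 201.5).
Normal n = (DH-7→DH-8) × (DH-7→DH-9) = (-17003.4, 12736.6, -36550).
So ∂z/∂x = −n_x/n_z = −0.46521 and ∂z/∂y = −n_y/n_z = 0.34847.
Gradient magnitude |∇z| = √(a² + b²) = √(0.21642 + 0.12143) = 0.58125.
True dip = arctan(0.58125) = 30.2°, dipping toward SE (azimuth ≈ 127°).

30.2°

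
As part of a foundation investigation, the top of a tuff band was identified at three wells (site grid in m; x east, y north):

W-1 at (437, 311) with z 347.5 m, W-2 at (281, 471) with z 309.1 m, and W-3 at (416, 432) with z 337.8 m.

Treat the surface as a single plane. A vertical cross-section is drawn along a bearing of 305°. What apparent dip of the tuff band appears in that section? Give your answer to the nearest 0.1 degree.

Two edge vectors: W-1→W-2 = (-156, 160, -38.4), W-1→W-3 = (-21, 121, -9.7).
Normal n = (W-1→W-2) × (W-1→W-3) = (3094.4, -706.8, -15516).
So ∂z/∂x = −n_x/n_z = 0.19943 and ∂z/∂y = −n_y/n_z = −0.04555.
Unit vector along 305° is (sin 305°, cos 305°) = (-0.8192, 0.5736).
Slope in that direction = a·(-0.8192) + b·(0.5736) = −0.18949.
Apparent dip = arctan|0.18949| = 10.7° (true dip is 11.6°, so apparent ≤ true as expected).

10.7°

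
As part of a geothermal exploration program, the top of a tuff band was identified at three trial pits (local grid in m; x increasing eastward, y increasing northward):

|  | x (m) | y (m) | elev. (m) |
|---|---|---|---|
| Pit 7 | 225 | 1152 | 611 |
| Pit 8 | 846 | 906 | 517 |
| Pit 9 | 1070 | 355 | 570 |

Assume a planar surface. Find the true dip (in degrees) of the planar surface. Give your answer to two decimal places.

16.38°

Let the plane be z = a·x + b·y + c.
Pit 8−Pit 7: 621a − 246b = −94;  Pit 9−Pit 7: 845a − 797b = −41.
Solving gives a = −0.22584, b = −0.18800.
Gradient magnitude |∇z| = √(a² + b²) = √(0.05100 + 0.03534) = 0.29385.
True dip = arctan(0.29385) = 16.38°, dipping toward NE (azimuth ≈ 050°).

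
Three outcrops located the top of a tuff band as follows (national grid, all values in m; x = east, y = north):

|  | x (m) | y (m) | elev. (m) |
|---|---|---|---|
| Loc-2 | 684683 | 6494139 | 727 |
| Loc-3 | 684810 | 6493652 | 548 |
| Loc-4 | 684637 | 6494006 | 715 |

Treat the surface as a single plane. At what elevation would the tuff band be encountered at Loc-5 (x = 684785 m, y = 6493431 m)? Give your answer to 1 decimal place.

504.5 m

Let the plane be z = a·x + b·y + c.
Loc-3−Loc-2: 127a − 487b = −179;  Loc-4−Loc-2: −46a − 133b = −12.
Solving gives a = −0.457155218, b = 0.248339399.
Then c = 727 − a·684683 − b·6494139 = −1299017.17.
At (684785, 6493431): z = −313053.0 + 1612574.8 − 1299017.17 = 504.5 m.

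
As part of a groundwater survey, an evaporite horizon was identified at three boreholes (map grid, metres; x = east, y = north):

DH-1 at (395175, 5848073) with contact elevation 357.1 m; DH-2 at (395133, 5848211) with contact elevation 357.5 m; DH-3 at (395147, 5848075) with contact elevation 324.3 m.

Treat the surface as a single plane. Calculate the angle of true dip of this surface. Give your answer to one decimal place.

Let the plane be z = a·x + b·y + c.
DH-2−DH-1: −42a + 138b = 0.4;  DH-3−DH-1: −28a + 2b = −32.8.
Solving gives a = 1.19767, b = 0.36741.
Gradient magnitude |∇z| = √(a² + b²) = √(1.43442 + 0.13499) = 1.25276.
True dip = arctan(1.25276) = 51.4°, dipping toward WSW (azimuth ≈ 253°).

51.4°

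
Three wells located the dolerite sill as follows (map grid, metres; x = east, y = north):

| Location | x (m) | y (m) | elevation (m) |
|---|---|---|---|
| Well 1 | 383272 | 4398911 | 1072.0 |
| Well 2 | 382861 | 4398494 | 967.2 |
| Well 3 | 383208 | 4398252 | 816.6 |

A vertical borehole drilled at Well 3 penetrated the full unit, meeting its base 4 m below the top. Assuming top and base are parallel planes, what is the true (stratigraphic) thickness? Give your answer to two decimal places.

3.67 m

Two edge vectors: Well 1→Well 2 = (-411, -417, -104.8), Well 1→Well 3 = (-64, -659, -255.4).
Normal n = (Well 1→Well 2) × (Well 1→Well 3) = (37438.6, -98262.2, 244161).
So ∂z/∂x = −n_x/n_z = −0.15334 and ∂z/∂y = −n_y/n_z = 0.40245.
|∇z| = √(a²+b²) = 0.43067, so dip δ = arctan(0.43067) = 23.30°.
True thickness = vertical thickness × cos δ = 4 × cos 23.30° = 3.67 m.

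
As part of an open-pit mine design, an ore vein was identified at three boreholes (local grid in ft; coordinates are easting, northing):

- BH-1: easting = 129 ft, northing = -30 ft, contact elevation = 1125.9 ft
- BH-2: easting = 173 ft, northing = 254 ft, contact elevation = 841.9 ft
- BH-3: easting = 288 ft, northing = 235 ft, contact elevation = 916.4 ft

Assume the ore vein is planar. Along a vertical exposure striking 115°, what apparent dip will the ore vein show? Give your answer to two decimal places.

41.34°

Let the plane be z = a·easting + b·northing + c.
BH-2−BH-1: 44a + 284b = −284;  BH-3−BH-1: 159a + 265b = −209.5.
Solving gives a = 0.47056, b = −1.07290.
Unit vector along 115° is (sin 115°, cos 115°) = (0.9063, -0.4226).
Slope in that direction = a·(0.9063) + b·(-0.4226) = 0.87990.
Apparent dip = arctan|0.87990| = 41.34° (true dip is 49.5°, so apparent ≤ true as expected).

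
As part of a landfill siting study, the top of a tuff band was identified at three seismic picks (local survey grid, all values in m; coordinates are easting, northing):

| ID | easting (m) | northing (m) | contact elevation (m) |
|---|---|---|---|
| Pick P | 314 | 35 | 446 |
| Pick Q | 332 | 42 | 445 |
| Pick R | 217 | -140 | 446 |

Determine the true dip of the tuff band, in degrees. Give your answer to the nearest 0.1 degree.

Two edge vectors: Pick P→Pick Q = (18, 7, -1), Pick P→Pick R = (-97, -175, 0).
Normal n = (Pick P→Pick Q) × (Pick P→Pick R) = (-175, 97, -2471).
So ∂z/∂easting = −n_x/n_z = −0.07082 and ∂z/∂northing = −n_y/n_z = 0.03926.
Gradient magnitude |∇z| = √(a² + b²) = √(0.00502 + 0.00154) = 0.08097.
True dip = arctan(0.08097) = 4.6°, dipping toward ESE (azimuth ≈ 119°).

4.6°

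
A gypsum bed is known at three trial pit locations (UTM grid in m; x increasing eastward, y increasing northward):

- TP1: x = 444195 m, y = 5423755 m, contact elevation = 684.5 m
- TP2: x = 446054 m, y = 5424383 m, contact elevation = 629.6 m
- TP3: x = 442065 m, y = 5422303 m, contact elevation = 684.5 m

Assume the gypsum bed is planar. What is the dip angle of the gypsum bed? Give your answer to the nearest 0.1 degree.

Two edge vectors: TP1→TP2 = (1859, 628, -54.9), TP1→TP3 = (-2130, -1452, 0).
Normal n = (TP1→TP2) × (TP1→TP3) = (-79714.8, 116937, -1361628).
So ∂z/∂x = −n_x/n_z = −0.05854 and ∂z/∂y = −n_y/n_z = 0.08588.
Gradient magnitude |∇z| = √(a² + b²) = √(0.00343 + 0.00738) = 0.10394.
True dip = arctan(0.10394) = 5.9°, dipping toward SE (azimuth ≈ 146°).

5.9°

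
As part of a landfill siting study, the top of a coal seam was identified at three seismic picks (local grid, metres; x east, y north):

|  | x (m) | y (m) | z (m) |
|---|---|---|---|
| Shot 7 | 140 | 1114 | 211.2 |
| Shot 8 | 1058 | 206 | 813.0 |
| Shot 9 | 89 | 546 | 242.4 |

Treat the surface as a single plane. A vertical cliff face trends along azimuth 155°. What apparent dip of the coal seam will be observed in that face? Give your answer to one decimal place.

18.2°

Two edge vectors: Shot 7→Shot 8 = (918, -908, 601.8), Shot 7→Shot 9 = (-51, -568, 31.2).
Normal n = (Shot 7→Shot 8) × (Shot 7→Shot 9) = (313492.8, -59333.4, -567732).
So ∂z/∂x = −n_x/n_z = 0.55218 and ∂z/∂y = −n_y/n_z = −0.10451.
Unit vector along 155° is (sin 155°, cos 155°) = (0.4226, -0.9063).
Slope in that direction = a·(0.4226) + b·(-0.9063) = 0.32808.
Apparent dip = arctan|0.32808| = 18.2° (true dip is 29.3°, so apparent ≤ true as expected).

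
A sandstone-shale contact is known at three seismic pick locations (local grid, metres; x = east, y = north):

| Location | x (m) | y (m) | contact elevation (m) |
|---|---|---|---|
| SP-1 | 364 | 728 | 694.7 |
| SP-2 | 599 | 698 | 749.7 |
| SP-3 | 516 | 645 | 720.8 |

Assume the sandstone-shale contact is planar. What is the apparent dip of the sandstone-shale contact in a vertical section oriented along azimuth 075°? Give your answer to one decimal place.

15.8°

Let the plane be z = a·x + b·y + c.
SP-2−SP-1: 235a − 30b = 55;  SP-3−SP-1: 152a − 83b = 26.1.
Solving gives a = 0.25306, b = 0.14898.
Unit vector along 075° is (sin 75°, cos 75°) = (0.9659, 0.2588).
Slope in that direction = a·(0.9659) + b·(0.2588) = 0.28300.
Apparent dip = arctan|0.28300| = 15.8° (true dip is 16.4°, so apparent ≤ true as expected).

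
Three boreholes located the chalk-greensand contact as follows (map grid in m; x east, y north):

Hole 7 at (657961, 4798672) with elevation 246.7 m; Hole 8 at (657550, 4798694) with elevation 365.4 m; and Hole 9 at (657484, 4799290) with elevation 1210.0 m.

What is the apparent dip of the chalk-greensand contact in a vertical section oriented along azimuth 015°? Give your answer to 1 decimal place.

Let the plane be z = a·x + b·y + c.
Hole 8−Hole 7: −411a + 22b = 118.7;  Hole 9−Hole 7: −477a + 618b = 963.3.
Solving gives a = −0.21422, b = 1.39339.
Unit vector along 015° is (sin 15°, cos 15°) = (0.2588, 0.9659).
Slope in that direction = a·(0.2588) + b·(0.9659) = 1.29047.
Apparent dip = arctan|1.29047| = 52.2° (true dip is 54.7°, so apparent ≤ true as expected).

52.2°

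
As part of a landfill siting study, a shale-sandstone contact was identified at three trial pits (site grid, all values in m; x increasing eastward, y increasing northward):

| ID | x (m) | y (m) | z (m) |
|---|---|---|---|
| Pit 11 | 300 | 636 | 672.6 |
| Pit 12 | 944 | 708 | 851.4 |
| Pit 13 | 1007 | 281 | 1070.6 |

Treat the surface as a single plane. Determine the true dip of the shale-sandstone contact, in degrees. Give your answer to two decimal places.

29.67°

Two edge vectors: Pit 11→Pit 12 = (644, 72, 178.8), Pit 11→Pit 13 = (707, -355, 398).
Normal n = (Pit 11→Pit 12) × (Pit 11→Pit 13) = (92130, -129900.4, -279524).
So ∂z/∂x = −n_x/n_z = 0.32960 and ∂z/∂y = −n_y/n_z = −0.46472.
Gradient magnitude |∇z| = √(a² + b²) = √(0.10863 + 0.21596) = 0.56974.
True dip = arctan(0.56974) = 29.67°, dipping toward NW (azimuth ≈ 325°).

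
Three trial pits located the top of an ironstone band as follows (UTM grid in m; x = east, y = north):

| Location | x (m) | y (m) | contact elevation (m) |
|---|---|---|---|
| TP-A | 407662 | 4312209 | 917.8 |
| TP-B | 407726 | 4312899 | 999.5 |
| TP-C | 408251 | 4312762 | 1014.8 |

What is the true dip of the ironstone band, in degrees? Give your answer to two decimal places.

Two edge vectors: TP-A→TP-B = (64, 690, 81.7), TP-A→TP-C = (589, 553, 97).
Normal n = (TP-A→TP-B) × (TP-A→TP-C) = (21749.9, 41913.3, -371018).
So ∂z/∂x = −n_x/n_z = 0.05862 and ∂z/∂y = −n_y/n_z = 0.11297.
Gradient magnitude |∇z| = √(a² + b²) = √(0.00344 + 0.01276) = 0.12727.
True dip = arctan(0.12727) = 7.25°, dipping toward SSW (azimuth ≈ 207°).

7.25°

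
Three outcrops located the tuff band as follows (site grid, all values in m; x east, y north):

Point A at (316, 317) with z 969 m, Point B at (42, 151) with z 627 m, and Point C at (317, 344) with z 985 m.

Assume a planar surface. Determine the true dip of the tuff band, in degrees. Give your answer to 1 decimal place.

46.9°

Let the plane be z = a·x + b·y + c.
Point B−Point A: −274a − 166b = −342;  Point C−Point A: 1a + 27b = 16.
Solving gives a = 0.90957, b = 0.55890.
Gradient magnitude |∇z| = √(a² + b²) = √(0.82732 + 0.31237) = 1.06756.
True dip = arctan(1.06756) = 46.9°, dipping toward WSW (azimuth ≈ 238°).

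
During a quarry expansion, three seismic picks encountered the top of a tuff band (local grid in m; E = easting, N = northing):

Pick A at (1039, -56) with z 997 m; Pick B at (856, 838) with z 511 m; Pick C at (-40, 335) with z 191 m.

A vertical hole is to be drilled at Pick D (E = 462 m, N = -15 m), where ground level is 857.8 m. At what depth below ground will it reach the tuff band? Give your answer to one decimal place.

Two edge vectors: Pick A→Pick B = (-183, 894, -486), Pick A→Pick C = (-1079, 391, -806).
Normal n = (Pick A→Pick B) × (Pick A→Pick C) = (-530538, 376896, 893073).
So ∂z/∂E = −n_x/n_z = 0.594059 and ∂z/∂N = −n_y/n_z = −0.422021.
Intercept c from Pick A: 997 − 617.23 − 23.63 = 356.14.
At (462, -15): z_contact = 274.46 + 6.33 + 356.14 = 636.93 m.
Depth below ground = 857.8 − 636.93 = 220.9 m.

220.9 m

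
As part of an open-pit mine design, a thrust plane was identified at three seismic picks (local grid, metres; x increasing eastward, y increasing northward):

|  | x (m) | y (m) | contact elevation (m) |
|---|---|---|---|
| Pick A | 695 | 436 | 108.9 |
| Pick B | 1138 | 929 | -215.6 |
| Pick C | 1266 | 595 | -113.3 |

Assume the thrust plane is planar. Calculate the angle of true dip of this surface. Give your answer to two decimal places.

Let the plane be z = a·x + b·y + c.
Pick B−Pick A: 443a + 493b = −324.5;  Pick C−Pick A: 571a + 159b = −222.2.
Solving gives a = −0.27455, b = −0.41151.
Gradient magnitude |∇z| = √(a² + b²) = √(0.07538 + 0.16934) = 0.49469.
True dip = arctan(0.49469) = 26.32°, dipping toward NNE (azimuth ≈ 034°).

26.32°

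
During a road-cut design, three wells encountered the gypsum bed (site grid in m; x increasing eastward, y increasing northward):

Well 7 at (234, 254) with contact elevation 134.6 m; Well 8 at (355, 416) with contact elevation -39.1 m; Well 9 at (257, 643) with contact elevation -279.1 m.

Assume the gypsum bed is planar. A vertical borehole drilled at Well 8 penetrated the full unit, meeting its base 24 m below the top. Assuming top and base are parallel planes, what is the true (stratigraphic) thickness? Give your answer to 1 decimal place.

Two edge vectors: Well 7→Well 8 = (121, 162, -173.7), Well 7→Well 9 = (23, 389, -413.7).
Normal n = (Well 7→Well 8) × (Well 7→Well 9) = (549.9, 46062.6, 43343).
So ∂z/∂x = −n_x/n_z = −0.01269 and ∂z/∂y = −n_y/n_z = −1.06275.
|∇z| = √(a²+b²) = 1.06282, so dip δ = arctan(1.06282) = 46.74°.
True thickness = vertical thickness × cos δ = 24 × cos 46.74° = 16.4 m.

16.4 m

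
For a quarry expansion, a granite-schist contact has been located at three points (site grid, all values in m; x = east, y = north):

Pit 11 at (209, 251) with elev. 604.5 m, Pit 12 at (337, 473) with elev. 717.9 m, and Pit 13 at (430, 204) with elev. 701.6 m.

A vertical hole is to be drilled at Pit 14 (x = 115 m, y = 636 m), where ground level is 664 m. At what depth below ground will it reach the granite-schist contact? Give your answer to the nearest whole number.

17 m

Let the plane be z = a·x + b·y + c.
Pit 12−Pit 11: 128a + 222b = 113.4;  Pit 13−Pit 11: 221a − 47b = 97.1.
Solving gives a = 0.48814, b = 0.22936.
Then c = 604.5 − a·209 − b·251 = 444.91.
At (115, 636): z_contact = 56.1 + 145.9 + 444.91 = 646.9 m.
Depth below ground = 664 − 646.9 = 17 m.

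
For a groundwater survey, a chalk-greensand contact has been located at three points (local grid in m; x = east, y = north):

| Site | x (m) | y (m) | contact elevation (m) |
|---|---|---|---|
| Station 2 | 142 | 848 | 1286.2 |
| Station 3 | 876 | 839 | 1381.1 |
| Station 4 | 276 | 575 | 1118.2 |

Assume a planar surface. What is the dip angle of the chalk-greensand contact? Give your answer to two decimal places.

Two edge vectors: Station 2→Station 3 = (734, -9, 94.9), Station 2→Station 4 = (134, -273, -168).
Normal n = (Station 2→Station 3) × (Station 2→Station 4) = (27419.7, 136028.6, -199176).
So ∂z/∂x = −n_x/n_z = 0.13767 and ∂z/∂y = −n_y/n_z = 0.68296.
Gradient magnitude |∇z| = √(a² + b²) = √(0.01895 + 0.46643) = 0.69669.
True dip = arctan(0.69669) = 34.86°, dipping toward SSW (azimuth ≈ 191°).

34.86°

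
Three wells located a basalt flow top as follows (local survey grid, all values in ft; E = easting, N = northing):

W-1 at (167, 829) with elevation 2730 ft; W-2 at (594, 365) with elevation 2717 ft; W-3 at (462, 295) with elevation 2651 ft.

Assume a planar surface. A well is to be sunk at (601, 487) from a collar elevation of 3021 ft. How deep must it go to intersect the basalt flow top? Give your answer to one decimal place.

Let the plane be z = a·E + b·N + c.
W-2−W-1: 427a − 464b = −13;  W-3−W-1: 295a − 534b = −79.
Solving gives a = 0.32603, b = 0.32805.
Then c = 2730 − a·167 − b·829 = 2403.60.
At (601, 487): z_contact = 195.95 + 159.76 + 2403.60 = 2759.30 ft.
Depth below ground = 3021 − 2759.30 = 261.7 ft.

261.7 ft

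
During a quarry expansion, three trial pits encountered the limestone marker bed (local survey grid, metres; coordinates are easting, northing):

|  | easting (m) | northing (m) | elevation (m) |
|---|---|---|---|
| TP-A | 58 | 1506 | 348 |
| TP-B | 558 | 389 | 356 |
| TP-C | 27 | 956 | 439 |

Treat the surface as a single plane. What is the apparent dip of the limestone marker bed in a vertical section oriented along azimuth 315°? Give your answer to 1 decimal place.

Let the plane be z = a·easting + b·northing + c.
TP-B−TP-A: 500a − 1117b = 8;  TP-C−TP-A: −31a − 550b = 91.
Solving gives a = −0.31408, b = −0.14775.
Unit vector along 315° is (sin 315°, cos 315°) = (-0.7071, 0.7071).
Slope in that direction = a·(-0.7071) + b·(0.7071) = 0.11761.
Apparent dip = arctan|0.11761| = 6.7° (true dip is 19.1°, so apparent ≤ true as expected).

6.7°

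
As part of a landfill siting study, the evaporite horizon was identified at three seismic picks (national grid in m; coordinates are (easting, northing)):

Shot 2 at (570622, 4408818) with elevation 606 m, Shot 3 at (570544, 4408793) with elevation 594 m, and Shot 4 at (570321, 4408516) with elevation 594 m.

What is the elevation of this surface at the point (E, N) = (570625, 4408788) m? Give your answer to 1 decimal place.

Let the plane be z = a·E + b·N + c.
Shot 3−Shot 2: −78a − 25b = −12;  Shot 4−Shot 2: −301a − 302b = −12.
Solving gives a = 0.207348263, b = −0.166926580.
Then c = 606 − a·570622 − b·4408818 = 618237.43.
At (570625, 4408788): z = 118318.1 − 735943.9 + 618237.43 = 611.6 m.

611.6 m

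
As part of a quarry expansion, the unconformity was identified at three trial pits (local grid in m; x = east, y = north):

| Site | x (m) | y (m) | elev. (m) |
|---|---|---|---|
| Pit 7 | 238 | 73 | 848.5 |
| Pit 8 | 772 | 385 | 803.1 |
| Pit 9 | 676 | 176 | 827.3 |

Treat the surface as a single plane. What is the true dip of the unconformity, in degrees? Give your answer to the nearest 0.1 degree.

Let the plane be z = a·x + b·y + c.
Pit 8−Pit 7: 534a + 312b = −45.4;  Pit 9−Pit 7: 438a + 103b = −21.2.
Solving gives a = −0.02374, b = −0.10489.
Gradient magnitude |∇z| = √(a² + b²) = √(0.00056 + 0.01100) = 0.10754.
True dip = arctan(0.10754) = 6.1°, dipping toward NNE (azimuth ≈ 013°).

6.1°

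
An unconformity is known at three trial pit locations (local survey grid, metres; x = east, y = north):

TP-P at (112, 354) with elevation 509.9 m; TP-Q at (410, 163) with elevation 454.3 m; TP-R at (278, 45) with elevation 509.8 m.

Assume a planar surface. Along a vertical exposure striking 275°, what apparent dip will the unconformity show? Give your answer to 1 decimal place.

Let the plane be z = a·x + b·y + c.
TP-Q−TP-P: 298a − 191b = −55.6;  TP-R−TP-P: 166a − 309b = −0.1.
Solving gives a = −0.28424, b = −0.15238.
Unit vector along 275° is (sin 275°, cos 275°) = (-0.9962, 0.0872).
Slope in that direction = a·(-0.9962) + b·(0.0872) = 0.26988.
Apparent dip = arctan|0.26988| = 15.1° (true dip is 17.9°, so apparent ≤ true as expected).

15.1°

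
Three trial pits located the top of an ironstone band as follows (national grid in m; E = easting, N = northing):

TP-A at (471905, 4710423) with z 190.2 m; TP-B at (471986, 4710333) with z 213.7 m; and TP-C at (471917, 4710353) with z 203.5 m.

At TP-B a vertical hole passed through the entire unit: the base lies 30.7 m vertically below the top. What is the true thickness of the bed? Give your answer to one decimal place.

30.1 m

Let the plane be z = a·E + b·N + c.
TP-B−TP-A: 81a − 90b = 23.5;  TP-C−TP-A: 12a − 70b = 13.3.
Solving gives a = 0.09760, b = −0.17327.
|∇z| = √(a²+b²) = 0.19887, so dip δ = arctan(0.19887) = 11.25°.
True thickness = vertical thickness × cos δ = 30.7 × cos 11.25° = 30.1 m.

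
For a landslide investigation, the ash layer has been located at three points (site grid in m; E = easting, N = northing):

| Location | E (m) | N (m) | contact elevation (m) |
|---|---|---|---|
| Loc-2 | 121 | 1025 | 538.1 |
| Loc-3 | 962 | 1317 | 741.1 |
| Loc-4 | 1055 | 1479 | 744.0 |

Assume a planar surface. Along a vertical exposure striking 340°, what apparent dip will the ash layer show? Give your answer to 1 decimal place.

13.6°

Two edge vectors: Loc-2→Loc-3 = (841, 292, 203), Loc-2→Loc-4 = (934, 454, 205.9).
Normal n = (Loc-2→Loc-3) × (Loc-2→Loc-4) = (-32039.2, 16440.1, 109086).
So ∂z/∂E = −n_x/n_z = 0.29371 and ∂z/∂N = −n_y/n_z = −0.15071.
Unit vector along 340° is (sin 340°, cos 340°) = (-0.3420, 0.9397).
Slope in that direction = a·(-0.3420) + b·(0.9397) = −0.24207.
Apparent dip = arctan|0.24207| = 13.6° (true dip is 18.3°, so apparent ≤ true as expected).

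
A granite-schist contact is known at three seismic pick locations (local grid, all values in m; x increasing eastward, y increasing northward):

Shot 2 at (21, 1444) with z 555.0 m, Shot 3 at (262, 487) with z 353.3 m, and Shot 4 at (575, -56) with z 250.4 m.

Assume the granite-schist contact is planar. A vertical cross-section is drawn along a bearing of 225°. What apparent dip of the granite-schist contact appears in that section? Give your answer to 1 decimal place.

Two edge vectors: Shot 2→Shot 3 = (241, -957, -201.7), Shot 2→Shot 4 = (554, -1500, -304.6).
Normal n = (Shot 2→Shot 3) × (Shot 2→Shot 4) = (-11047.8, -38333.2, 168678).
So ∂z/∂x = −n_x/n_z = 0.06550 and ∂z/∂y = −n_y/n_z = 0.22726.
Unit vector along 225° is (sin 225°, cos 225°) = (-0.7071, -0.7071).
Slope in that direction = a·(-0.7071) + b·(-0.7071) = −0.20701.
Apparent dip = arctan|0.20701| = 11.7° (true dip is 13.3°, so apparent ≤ true as expected).

11.7°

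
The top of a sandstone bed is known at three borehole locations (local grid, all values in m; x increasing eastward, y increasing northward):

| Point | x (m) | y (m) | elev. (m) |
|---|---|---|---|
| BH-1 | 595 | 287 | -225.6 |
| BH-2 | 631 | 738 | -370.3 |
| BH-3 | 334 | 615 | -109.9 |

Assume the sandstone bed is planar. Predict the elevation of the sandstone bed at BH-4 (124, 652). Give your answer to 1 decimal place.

42.1 m

Two edge vectors: BH-1→BH-2 = (36, 451, -144.7), BH-1→BH-3 = (-261, 328, 115.7).
Normal n = (BH-1→BH-2) × (BH-1→BH-3) = (99642.3, 33601.5, 129519).
So ∂z/∂x = −n_x/n_z = −0.76933 and ∂z/∂y = −n_y/n_z = −0.25943.
Intercept c from BH-1: -225.6 + 457.75 + 74.46 = 306.61.
At (124, 652): z = −95.4 − 169.2 + 306.61 = 42.1 m.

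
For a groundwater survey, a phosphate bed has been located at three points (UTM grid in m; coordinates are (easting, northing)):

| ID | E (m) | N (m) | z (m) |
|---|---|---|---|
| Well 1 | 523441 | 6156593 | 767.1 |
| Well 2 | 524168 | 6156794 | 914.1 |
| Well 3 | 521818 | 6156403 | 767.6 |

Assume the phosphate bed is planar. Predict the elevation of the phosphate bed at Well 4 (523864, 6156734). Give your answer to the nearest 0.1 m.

Let the plane be z = a·E + b·N + c.
Well 2−Well 1: 727a + 201b = 147;  Well 3−Well 1: −1623a − 190b = 0.5.
Solving gives a = −0.149024685, b = 1.270352964.
Then c = 767.1 − a·523441 − b·6156593 = −7742273.43.
At (523864, 6156734): z = −78068.7 + 7821225.3 − 7742273.43 = 883.2 m.

883.2 m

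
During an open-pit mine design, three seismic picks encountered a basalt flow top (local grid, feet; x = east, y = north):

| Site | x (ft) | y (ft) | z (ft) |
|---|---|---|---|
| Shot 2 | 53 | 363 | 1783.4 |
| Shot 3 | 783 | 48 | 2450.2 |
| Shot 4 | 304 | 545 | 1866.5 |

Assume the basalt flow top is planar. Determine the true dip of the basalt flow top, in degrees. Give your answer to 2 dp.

Let the plane be z = a·x + b·y + c.
Shot 3−Shot 2: 730a − 315b = 666.8;  Shot 4−Shot 2: 251a + 182b = 83.1.
Solving gives a = 0.69616, b = −0.50350.
Gradient magnitude |∇z| = √(a² + b²) = √(0.48464 + 0.25351) = 0.85916.
True dip = arctan(0.85916) = 40.67°, dipping toward NW (azimuth ≈ 306°).

40.67°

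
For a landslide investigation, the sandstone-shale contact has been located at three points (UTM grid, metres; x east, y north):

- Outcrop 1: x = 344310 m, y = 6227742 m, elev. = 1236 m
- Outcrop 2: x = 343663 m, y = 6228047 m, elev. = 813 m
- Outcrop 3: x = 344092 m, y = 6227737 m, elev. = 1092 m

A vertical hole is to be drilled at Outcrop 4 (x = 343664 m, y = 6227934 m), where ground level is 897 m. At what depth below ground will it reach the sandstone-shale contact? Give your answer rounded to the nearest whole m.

85 m

Let the plane be z = a·x + b·y + c.
Outcrop 2−Outcrop 1: −647a + 305b = −423;  Outcrop 3−Outcrop 1: −218a − 5b = −144.
Solving gives a = 0.66023664, b = 0.01368232.
Then c = 1236 − a·344310 − b·6227742 = −311300.06.
At (343664, 6227934): z_contact = 226899.6 + 85212.6 − 311300.06 = 812.1 m.
Depth below ground = 897 − 812.1 = 85 m.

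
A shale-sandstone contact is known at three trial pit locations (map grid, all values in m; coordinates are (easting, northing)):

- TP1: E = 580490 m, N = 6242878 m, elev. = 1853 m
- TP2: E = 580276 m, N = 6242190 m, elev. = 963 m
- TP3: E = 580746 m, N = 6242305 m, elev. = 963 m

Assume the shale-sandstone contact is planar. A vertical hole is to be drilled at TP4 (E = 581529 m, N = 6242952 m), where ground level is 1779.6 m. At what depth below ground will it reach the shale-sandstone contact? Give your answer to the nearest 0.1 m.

178.9 m

Let the plane be z = a·E + b·N + c.
TP2−TP1: −214a − 688b = −890;  TP3−TP1: 256a − 573b = −890.
Solving gives a = −0.342594142, b = 1.400167364.
Then c = 1853 − a·580490 − b·6242878 = −8540348.56.
At (581529, 6242952): z_contact = −199228.43 + 8741177.65 − 8540348.56 = 1600.66 m.
Depth below ground = 1779.6 − 1600.66 = 178.9 m.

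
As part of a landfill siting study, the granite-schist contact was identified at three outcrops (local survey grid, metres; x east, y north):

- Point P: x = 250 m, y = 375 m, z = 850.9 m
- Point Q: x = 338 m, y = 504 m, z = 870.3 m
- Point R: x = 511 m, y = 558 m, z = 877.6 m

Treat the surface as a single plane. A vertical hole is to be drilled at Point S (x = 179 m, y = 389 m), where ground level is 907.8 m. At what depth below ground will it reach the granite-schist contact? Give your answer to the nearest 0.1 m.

Let the plane be z = a·x + b·y + c.
Point Q−Point P: 88a + 129b = 19.4;  Point R−Point P: 261a + 183b = 26.7.
Solving gives a = −0.00603, b = 0.15450.
Then c = 850.9 − a·250 − b·375 = 794.47.
At (179, 389): z_contact = −1.08 + 60.10 + 794.47 = 853.49 m.
Depth below ground = 907.8 − 853.49 = 54.3 m.

54.3 m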